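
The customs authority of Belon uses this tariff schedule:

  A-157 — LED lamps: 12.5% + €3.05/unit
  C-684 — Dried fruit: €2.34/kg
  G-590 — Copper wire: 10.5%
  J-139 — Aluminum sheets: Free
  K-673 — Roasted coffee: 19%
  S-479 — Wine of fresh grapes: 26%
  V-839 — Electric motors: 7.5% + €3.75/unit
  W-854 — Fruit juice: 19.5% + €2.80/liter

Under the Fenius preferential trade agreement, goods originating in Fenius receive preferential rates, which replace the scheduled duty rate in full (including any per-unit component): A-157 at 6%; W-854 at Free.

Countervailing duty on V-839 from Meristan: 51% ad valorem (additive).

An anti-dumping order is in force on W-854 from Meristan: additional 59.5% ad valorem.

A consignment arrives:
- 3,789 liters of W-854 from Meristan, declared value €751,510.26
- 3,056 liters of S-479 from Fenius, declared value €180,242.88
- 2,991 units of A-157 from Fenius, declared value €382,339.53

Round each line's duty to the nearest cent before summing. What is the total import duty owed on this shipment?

€674,105.83

Line 1 (W-854, Meristan, 3,789 liters, €751,510.26):
Base rate for W-854 is 19.5% + €2.80/liter.
W-854 has an FTA preferential rate, but origin Meristan is not Fenius; base rate stands.
Additional duty on W-854 from Meristan: +59.5%. Applied ad valorem rate: 19.5% + 59.5% = 79%.
Duty = €751,510.26 × 79% + 3,789 × €2.80 = €604,302.31.
Line 2 (S-479, Fenius, 3,056 liters, €180,242.88):
Base rate for S-479 is 26%.
Origin Fenius is the FTA partner but S-479 is not on the preference list; base rate stands.
Duty = €180,242.88 × 26% = €46,863.15.
Line 3 (A-157, Fenius, 2,991 units, €382,339.53):
Base rate for A-157 is 12.5% + €3.05/unit.
Origin Fenius qualifies under the Belon–Fenius agreement and A-157 is covered: preferential rate 6% applies instead.
Duty = €382,339.53 × 6% = €22,940.37.
Total = €604,302.31 + €46,863.15 + €22,940.37 = €674,105.83.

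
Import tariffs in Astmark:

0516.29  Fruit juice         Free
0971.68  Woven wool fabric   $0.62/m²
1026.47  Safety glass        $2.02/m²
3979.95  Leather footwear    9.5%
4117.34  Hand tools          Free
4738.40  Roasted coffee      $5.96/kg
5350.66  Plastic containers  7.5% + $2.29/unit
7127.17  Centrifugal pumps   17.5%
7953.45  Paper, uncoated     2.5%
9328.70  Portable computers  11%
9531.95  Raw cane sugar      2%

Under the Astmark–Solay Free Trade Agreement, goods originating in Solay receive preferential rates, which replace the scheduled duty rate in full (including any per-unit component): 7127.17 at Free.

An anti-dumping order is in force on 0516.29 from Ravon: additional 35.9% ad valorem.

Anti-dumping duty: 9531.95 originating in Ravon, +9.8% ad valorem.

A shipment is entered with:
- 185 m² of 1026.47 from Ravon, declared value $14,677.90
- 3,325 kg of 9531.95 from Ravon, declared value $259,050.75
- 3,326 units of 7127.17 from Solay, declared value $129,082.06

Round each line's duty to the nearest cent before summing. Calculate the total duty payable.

Line 1 (1026.47, Ravon, 185 m², $14,677.90):
Base rate for 1026.47 is $2.02/m².
Duty = 185 × $2.02 = $373.70.
Line 2 (9531.95, Ravon, 3,325 kg, $259,050.75):
Base rate for 9531.95 is 2%.
Additional duty on 9531.95 from Ravon: +9.8%. Applied ad valorem rate: 2% + 9.8% = 11.8%.
Duty = $259,050.75 × 11.8% = $30,567.99.
Line 3 (7127.17, Solay, 3,326 units, $129,082.06):
Base rate for 7127.17 is 17.5%.
Origin Solay qualifies under the Astmark–Solay agreement and 7127.17 is covered: preferential rate Free applies instead.
Duty = $129,082.06 × 0% = $0.00.
Total = $373.70 + $30,567.99 + $0.00 = $30,941.69.

$30,941.69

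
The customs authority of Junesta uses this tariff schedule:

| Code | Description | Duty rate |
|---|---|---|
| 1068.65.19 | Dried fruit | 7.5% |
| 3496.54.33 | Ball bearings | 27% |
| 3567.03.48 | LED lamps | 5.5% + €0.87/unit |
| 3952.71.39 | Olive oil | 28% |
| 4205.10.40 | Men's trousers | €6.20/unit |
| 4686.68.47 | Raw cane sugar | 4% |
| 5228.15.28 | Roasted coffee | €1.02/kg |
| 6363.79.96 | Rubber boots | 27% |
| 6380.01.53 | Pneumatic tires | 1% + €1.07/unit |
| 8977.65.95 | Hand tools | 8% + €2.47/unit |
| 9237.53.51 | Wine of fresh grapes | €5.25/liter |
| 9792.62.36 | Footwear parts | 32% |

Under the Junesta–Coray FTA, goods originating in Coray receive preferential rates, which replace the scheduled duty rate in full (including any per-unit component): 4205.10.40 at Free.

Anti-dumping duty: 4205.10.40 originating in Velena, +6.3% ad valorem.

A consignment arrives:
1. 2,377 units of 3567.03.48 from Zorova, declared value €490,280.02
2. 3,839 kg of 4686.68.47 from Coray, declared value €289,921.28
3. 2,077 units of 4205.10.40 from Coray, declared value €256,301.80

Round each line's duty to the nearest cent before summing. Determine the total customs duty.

Line 1 (3567.03.48, Zorova, 2,377 units, €490,280.02):
Base rate for 3567.03.48 is 5.5% + €0.87/unit.
Duty = €490,280.02 × 5.5% + 2,377 × €0.87 = €29,033.39.
Line 2 (4686.68.47, Coray, 3,839 kg, €289,921.28):
Base rate for 4686.68.47 is 4%.
Origin Coray is the FTA partner but 4686.68.47 is not on the preference list; base rate stands.
Duty = €289,921.28 × 4% = €11,596.85.
Line 3 (4205.10.40, Coray, 2,077 units, €256,301.80):
Base rate for 4205.10.40 is €6.20/unit.
Origin Coray qualifies under the Junesta–Coray agreement and 4205.10.40 is covered: preferential rate Free applies instead.
The additional-duty order on 4205.10.40 targets Velena, not Coray; it does not apply.
Duty = €256,301.80 × 0% = €0.00.
Total = €29,033.39 + €11,596.85 + €0.00 = €40,630.24.

€40,630.24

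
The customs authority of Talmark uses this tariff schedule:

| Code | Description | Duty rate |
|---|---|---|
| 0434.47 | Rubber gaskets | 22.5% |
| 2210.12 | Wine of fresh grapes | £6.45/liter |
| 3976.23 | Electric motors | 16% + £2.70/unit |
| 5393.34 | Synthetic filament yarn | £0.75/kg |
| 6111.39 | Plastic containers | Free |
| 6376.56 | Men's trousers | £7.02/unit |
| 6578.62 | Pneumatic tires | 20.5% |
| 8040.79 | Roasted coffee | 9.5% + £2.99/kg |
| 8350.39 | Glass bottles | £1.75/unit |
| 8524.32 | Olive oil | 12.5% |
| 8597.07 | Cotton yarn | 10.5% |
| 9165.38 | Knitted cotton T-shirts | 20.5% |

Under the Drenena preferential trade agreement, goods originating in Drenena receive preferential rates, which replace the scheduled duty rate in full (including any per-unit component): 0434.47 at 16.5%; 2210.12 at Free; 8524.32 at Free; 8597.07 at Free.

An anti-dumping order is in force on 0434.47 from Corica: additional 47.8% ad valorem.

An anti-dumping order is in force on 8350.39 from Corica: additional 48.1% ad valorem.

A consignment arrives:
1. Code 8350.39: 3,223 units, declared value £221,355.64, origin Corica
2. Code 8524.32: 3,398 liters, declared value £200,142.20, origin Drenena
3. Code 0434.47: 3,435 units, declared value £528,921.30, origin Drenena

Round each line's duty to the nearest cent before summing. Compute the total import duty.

Line 1 (8350.39, Corica, 3,223 units, £221,355.64):
Base rate for 8350.39 is £1.75/unit.
Additional duty on 8350.39 from Corica: +48.1% ad valorem. Applied ad valorem rate = 48.1%.
Duty = £221,355.64 × 48.1% + 3,223 × £1.75 = £112,112.31.
Line 2 (8524.32, Drenena, 3,398 liters, £200,142.20):
Base rate for 8524.32 is 12.5%.
Origin Drenena qualifies under the Talmark–Drenena agreement and 8524.32 is covered: preferential rate Free applies instead.
Duty = £200,142.20 × 0% = £0.00.
Line 3 (0434.47, Drenena, 3,435 units, £528,921.30):
Base rate for 0434.47 is 22.5%.
Origin Drenena qualifies under the Talmark–Drenena agreement and 0434.47 is covered: preferential rate 16.5% applies instead.
The additional-duty order on 0434.47 targets Corica, not Drenena; it does not apply.
Duty = £528,921.30 × 16.5% = £87,272.01.
Total = £112,112.31 + £0.00 + £87,272.01 = £199,384.32.

£199,384.32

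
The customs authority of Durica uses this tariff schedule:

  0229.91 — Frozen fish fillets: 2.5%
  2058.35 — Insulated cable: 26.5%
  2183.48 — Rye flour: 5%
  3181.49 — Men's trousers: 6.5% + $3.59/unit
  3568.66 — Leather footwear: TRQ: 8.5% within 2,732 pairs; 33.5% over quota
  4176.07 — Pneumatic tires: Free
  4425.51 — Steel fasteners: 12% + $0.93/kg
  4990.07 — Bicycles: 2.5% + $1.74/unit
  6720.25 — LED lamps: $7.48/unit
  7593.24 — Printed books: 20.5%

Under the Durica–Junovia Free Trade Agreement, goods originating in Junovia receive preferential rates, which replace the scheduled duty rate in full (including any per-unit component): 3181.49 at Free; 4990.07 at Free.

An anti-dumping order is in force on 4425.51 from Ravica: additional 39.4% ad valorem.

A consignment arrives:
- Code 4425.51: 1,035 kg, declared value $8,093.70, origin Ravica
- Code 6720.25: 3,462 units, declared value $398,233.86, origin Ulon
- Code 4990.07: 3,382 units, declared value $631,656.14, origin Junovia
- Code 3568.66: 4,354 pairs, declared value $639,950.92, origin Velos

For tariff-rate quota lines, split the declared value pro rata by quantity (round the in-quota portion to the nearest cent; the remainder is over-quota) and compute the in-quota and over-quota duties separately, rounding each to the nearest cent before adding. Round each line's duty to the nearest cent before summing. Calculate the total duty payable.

Line 1 (4425.51, Ravica, 1,035 kg, $8,093.70):
Base rate for 4425.51 is 12% + $0.93/kg.
Additional duty on 4425.51 from Ravica: +39.4%. Applied ad valorem rate: 12% + 39.4% = 51.4%.
Duty = $8,093.70 × 51.4% + 1,035 × $0.93 = $5,122.71.
Line 2 (6720.25, Ulon, 3,462 units, $398,233.86):
Base rate for 6720.25 is $7.48/unit.
Duty = 3,462 × $7.48 = $25,895.76.
Line 3 (4990.07, Junovia, 3,382 units, $631,656.14):
Base rate for 4990.07 is 2.5% + $1.74/unit.
Origin Junovia qualifies under the Durica–Junovia agreement and 4990.07 is covered: preferential rate Free applies instead.
Duty = $631,656.14 × 0% = $0.00.
Line 4 (3568.66, Velos, 4,354 pairs, $639,950.92):
Code 3568.66 is under a tariff-rate quota (threshold 2,732 pairs). In-quota: 2,732 pairs at 8.5%; over-quota: 1,622 pairs at 33.5%.
Pro-rata value split: in-quota = $639,950.92 × 2,732/4,354 = $401,549.36; over-quota = $639,950.92 − $401,549.36 = $238,401.56.
In-quota duty = $401,549.36 × 8.5% = $34,131.70. Over-quota duty = $238,401.56 × 33.5% = $79,864.52.
Line duty = $34,131.70 + $79,864.52 = $113,996.22.
Total = $5,122.71 + $25,895.76 + $0.00 + $113,996.22 = $145,014.69.

$145,014.69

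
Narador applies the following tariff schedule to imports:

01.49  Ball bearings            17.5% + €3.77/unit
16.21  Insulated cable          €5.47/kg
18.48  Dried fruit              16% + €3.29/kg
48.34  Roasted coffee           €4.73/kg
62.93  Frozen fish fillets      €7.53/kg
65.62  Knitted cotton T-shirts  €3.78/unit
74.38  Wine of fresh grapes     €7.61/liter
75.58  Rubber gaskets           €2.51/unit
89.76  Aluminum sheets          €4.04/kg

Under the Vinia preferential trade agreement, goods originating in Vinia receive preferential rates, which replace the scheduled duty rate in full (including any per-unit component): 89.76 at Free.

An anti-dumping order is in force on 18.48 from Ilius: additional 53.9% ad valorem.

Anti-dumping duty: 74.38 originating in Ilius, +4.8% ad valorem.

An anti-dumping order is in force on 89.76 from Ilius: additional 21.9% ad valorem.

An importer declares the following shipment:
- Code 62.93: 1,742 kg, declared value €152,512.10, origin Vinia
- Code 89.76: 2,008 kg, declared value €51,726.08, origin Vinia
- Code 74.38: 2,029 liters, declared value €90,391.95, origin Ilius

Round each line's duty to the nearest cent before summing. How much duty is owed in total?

Line 1 (62.93, Vinia, 1,742 kg, €152,512.10):
Base rate for 62.93 is €7.53/kg.
Origin Vinia is the FTA partner but 62.93 is not on the preference list; base rate stands.
Duty = 1,742 × €7.53 = €13,117.26.
Line 2 (89.76, Vinia, 2,008 kg, €51,726.08):
Base rate for 89.76 is €4.04/kg.
Origin Vinia qualifies under the Narador–Vinia agreement and 89.76 is covered: preferential rate Free applies instead.
The additional-duty order on 89.76 targets Ilius, not Vinia; it does not apply.
Duty = €51,726.08 × 0% = €0.00.
Line 3 (74.38, Ilius, 2,029 liters, €90,391.95):
Base rate for 74.38 is €7.61/liter.
Additional duty on 74.38 from Ilius: +4.8% ad valorem. Applied ad valorem rate = 4.8%.
Duty = €90,391.95 × 4.8% + 2,029 × €7.61 = €19,779.50.
Total = €13,117.26 + €0.00 + €19,779.50 = €32,896.76.

€32,896.76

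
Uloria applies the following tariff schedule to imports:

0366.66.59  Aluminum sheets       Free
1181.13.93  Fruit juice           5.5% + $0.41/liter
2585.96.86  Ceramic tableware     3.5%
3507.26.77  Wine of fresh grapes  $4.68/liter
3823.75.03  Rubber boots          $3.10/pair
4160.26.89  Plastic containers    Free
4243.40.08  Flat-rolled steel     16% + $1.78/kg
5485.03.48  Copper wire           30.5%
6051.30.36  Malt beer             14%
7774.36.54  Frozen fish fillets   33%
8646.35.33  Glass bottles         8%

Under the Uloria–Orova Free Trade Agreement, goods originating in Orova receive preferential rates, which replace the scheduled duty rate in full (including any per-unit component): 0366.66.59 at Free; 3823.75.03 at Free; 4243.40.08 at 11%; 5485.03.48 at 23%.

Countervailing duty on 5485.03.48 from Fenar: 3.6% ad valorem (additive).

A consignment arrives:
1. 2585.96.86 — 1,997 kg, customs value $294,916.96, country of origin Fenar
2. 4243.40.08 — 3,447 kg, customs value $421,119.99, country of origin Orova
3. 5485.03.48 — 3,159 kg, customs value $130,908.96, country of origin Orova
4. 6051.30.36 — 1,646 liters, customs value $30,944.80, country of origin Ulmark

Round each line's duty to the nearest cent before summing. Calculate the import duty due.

$91,086.62

Line 1 (2585.96.86, Fenar, 1,997 kg, $294,916.96):
Base rate for 2585.96.86 is 3.5%.
Duty = $294,916.96 × 3.5% = $10,322.09.
Line 2 (4243.40.08, Orova, 3,447 kg, $421,119.99):
Base rate for 4243.40.08 is 16% + $1.78/kg.
Origin Orova qualifies under the Uloria–Orova agreement and 4243.40.08 is covered: preferential rate 11% applies instead.
Duty = $421,119.99 × 11% = $46,323.20.
Line 3 (5485.03.48, Orova, 3,159 kg, $130,908.96):
Base rate for 5485.03.48 is 30.5%.
Origin Orova qualifies under the Uloria–Orova agreement and 5485.03.48 is covered: preferential rate 23% applies instead.
The additional-duty order on 5485.03.48 targets Fenar, not Orova; it does not apply.
Duty = $130,908.96 × 23% = $30,109.06.
Line 4 (6051.30.36, Ulmark, 1,646 liters, $30,944.80):
Base rate for 6051.30.36 is 14%.
Duty = $30,944.80 × 14% = $4,332.27.
Total = $10,322.09 + $46,323.20 + $30,109.06 + $4,332.27 = $91,086.62.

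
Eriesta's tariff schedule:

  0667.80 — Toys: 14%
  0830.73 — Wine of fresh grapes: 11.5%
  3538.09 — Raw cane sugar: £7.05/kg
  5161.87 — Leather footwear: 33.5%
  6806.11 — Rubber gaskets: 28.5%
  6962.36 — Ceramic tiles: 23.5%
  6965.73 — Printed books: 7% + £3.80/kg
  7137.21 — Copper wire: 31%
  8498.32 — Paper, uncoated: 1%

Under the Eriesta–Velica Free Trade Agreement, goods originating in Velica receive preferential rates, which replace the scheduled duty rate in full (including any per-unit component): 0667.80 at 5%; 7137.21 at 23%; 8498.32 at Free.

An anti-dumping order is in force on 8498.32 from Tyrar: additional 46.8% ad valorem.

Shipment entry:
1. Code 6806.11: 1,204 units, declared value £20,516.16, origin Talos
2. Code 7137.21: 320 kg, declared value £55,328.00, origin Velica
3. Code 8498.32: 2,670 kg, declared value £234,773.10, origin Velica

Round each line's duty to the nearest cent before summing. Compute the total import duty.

Line 1 (6806.11, Talos, 1,204 units, £20,516.16):
Base rate for 6806.11 is 28.5%.
Duty = £20,516.16 × 28.5% = £5,847.11.
Line 2 (7137.21, Velica, 320 kg, £55,328.00):
Base rate for 7137.21 is 31%.
Origin Velica qualifies under the Eriesta–Velica agreement and 7137.21 is covered: preferential rate 23% applies instead.
Duty = £55,328.00 × 23% = £12,725.44.
Line 3 (8498.32, Velica, 2,670 kg, £234,773.10):
Base rate for 8498.32 is 1%.
Origin Velica qualifies under the Eriesta–Velica agreement and 8498.32 is covered: preferential rate Free applies instead.
The additional-duty order on 8498.32 targets Tyrar, not Velica; it does not apply.
Duty = £234,773.10 × 0% = £0.00.
Total = £5,847.11 + £12,725.44 + £0.00 = £18,572.55.

£18,572.55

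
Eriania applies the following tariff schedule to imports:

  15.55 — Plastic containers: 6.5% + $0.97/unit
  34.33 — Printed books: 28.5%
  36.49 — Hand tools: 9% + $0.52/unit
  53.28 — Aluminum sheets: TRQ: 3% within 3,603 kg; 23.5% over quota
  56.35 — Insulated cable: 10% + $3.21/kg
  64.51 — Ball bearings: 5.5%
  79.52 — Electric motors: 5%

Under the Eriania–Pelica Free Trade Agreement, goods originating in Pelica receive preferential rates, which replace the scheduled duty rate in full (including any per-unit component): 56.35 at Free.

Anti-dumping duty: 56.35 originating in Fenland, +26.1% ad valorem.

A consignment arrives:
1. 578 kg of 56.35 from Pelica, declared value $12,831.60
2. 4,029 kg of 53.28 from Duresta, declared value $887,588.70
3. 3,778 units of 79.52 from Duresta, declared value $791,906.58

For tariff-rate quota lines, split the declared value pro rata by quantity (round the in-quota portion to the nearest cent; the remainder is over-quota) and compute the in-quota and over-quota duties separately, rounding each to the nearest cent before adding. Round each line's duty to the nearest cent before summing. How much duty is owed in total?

$85,461.79

Line 1 (56.35, Pelica, 578 kg, $12,831.60):
Base rate for 56.35 is 10% + $3.21/kg.
Origin Pelica qualifies under the Eriania–Pelica agreement and 56.35 is covered: preferential rate Free applies instead.
The additional-duty order on 56.35 targets Fenland, not Pelica; it does not apply.
Duty = $12,831.60 × 0% = $0.00.
Line 2 (53.28, Duresta, 4,029 kg, $887,588.70):
Code 53.28 is under a tariff-rate quota (threshold 3,603 kg). In-quota: 3,603 kg at 3%; over-quota: 426 kg at 23.5%.
Pro-rata value split: in-quota = $887,588.70 × 3,603/4,029 = $793,740.90; over-quota = $887,588.70 − $793,740.90 = $93,847.80.
In-quota duty = $793,740.90 × 3% = $23,812.23. Over-quota duty = $93,847.80 × 23.5% = $22,054.23.
Line duty = $23,812.23 + $22,054.23 = $45,866.46.
Line 3 (79.52, Duresta, 3,778 units, $791,906.58):
Base rate for 79.52 is 5%.
Duty = $791,906.58 × 5% = $39,595.33.
Total = $0.00 + $45,866.46 + $39,595.33 = $85,461.79.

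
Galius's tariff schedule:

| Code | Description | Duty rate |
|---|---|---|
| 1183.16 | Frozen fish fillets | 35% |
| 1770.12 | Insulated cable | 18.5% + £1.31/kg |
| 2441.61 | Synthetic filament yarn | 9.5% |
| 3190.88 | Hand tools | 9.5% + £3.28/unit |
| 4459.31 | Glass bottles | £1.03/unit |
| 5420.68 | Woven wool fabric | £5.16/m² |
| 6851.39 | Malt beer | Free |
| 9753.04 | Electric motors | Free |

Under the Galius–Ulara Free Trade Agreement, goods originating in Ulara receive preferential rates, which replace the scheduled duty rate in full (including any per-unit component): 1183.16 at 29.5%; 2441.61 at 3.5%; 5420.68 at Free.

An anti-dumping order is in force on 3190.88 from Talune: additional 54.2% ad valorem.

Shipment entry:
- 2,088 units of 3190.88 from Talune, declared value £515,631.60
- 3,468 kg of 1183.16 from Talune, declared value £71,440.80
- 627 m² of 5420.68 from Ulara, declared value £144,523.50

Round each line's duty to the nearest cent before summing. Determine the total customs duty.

£360,310.25

Line 1 (3190.88, Talune, 2,088 units, £515,631.60):
Base rate for 3190.88 is 9.5% + £3.28/unit.
Additional duty on 3190.88 from Talune: +54.2%. Applied ad valorem rate: 9.5% + 54.2% = 63.7%.
Duty = £515,631.60 × 63.7% + 2,088 × £3.28 = £335,305.97.
Line 2 (1183.16, Talune, 3,468 kg, £71,440.80):
Base rate for 1183.16 is 35%.
1183.16 has an FTA preferential rate, but origin Talune is not Ulara; base rate stands.
Duty = £71,440.80 × 35% = £25,004.28.
Line 3 (5420.68, Ulara, 627 m², £144,523.50):
Base rate for 5420.68 is £5.16/m².
Origin Ulara qualifies under the Galius–Ulara agreement and 5420.68 is covered: preferential rate Free applies instead.
Duty = £144,523.50 × 0% = £0.00.
Total = £335,305.97 + £25,004.28 + £0.00 = £360,310.25.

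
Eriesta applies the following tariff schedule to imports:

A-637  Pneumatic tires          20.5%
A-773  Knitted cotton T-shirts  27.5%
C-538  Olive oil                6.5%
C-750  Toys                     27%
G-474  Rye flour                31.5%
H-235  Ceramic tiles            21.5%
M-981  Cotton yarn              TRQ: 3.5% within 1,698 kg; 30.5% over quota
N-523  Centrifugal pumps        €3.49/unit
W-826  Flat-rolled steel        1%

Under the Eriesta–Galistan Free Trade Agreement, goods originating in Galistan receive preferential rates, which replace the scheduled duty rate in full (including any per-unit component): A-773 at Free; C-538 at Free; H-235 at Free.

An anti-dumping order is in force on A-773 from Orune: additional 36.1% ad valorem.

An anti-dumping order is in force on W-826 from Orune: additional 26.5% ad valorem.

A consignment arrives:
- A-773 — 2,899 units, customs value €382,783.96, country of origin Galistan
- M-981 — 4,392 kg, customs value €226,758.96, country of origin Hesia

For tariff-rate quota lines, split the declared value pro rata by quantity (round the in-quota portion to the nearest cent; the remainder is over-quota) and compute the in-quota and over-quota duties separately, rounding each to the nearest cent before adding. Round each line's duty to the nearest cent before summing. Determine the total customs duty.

Line 1 (A-773, Galistan, 2,899 units, €382,783.96):
Base rate for A-773 is 27.5%.
Origin Galistan qualifies under the Eriesta–Galistan agreement and A-773 is covered: preferential rate Free applies instead.
The additional-duty order on A-773 targets Orune, not Galistan; it does not apply.
Duty = €382,783.96 × 0% = €0.00.
Line 2 (M-981, Hesia, 4,392 kg, €226,758.96):
Code M-981 is under a tariff-rate quota (threshold 1,698 kg). In-quota: 1,698 kg at 3.5%; over-quota: 2,694 kg at 30.5%.
Pro-rata value split: in-quota = €226,758.96 × 1,698/4,392 = €87,667.74; over-quota = €226,758.96 − €87,667.74 = €139,091.22.
In-quota duty = €87,667.74 × 3.5% = €3,068.37. Over-quota duty = €139,091.22 × 30.5% = €42,422.82.
Line duty = €3,068.37 + €42,422.82 = €45,491.19.
Total = €0.00 + €45,491.19 = €45,491.19.

€45,491.19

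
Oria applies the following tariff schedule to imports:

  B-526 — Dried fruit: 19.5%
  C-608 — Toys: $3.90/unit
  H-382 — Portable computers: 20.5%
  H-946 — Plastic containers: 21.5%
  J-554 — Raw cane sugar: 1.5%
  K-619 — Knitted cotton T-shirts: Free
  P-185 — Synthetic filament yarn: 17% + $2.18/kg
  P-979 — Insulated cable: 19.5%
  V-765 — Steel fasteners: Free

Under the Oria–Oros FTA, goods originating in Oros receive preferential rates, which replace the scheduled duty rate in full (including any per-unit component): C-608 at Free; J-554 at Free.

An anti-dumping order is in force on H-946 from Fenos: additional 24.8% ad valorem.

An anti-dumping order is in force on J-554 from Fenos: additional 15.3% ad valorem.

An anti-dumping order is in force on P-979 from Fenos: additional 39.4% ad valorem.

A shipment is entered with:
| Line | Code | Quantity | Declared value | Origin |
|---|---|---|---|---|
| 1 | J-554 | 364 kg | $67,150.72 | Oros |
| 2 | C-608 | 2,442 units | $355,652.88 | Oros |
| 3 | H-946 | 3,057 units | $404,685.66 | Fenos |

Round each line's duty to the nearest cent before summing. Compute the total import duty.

Line 1 (J-554, Oros, 364 kg, $67,150.72):
Base rate for J-554 is 1.5%.
Origin Oros qualifies under the Oria–Oros agreement and J-554 is covered: preferential rate Free applies instead.
The additional-duty order on J-554 targets Fenos, not Oros; it does not apply.
Duty = $67,150.72 × 0% = $0.00.
Line 2 (C-608, Oros, 2,442 units, $355,652.88):
Base rate for C-608 is $3.90/unit.
Origin Oros qualifies under the Oria–Oros agreement and C-608 is covered: preferential rate Free applies instead.
Duty = $355,652.88 × 0% = $0.00.
Line 3 (H-946, Fenos, 3,057 units, $404,685.66):
Base rate for H-946 is 21.5%.
Additional duty on H-946 from Fenos: +24.8%. Applied ad valorem rate: 21.5% + 24.8% = 46.3%.
Duty = $404,685.66 × 46.3% = $187,369.46.
Total = $0.00 + $0.00 + $187,369.46 = $187,369.46.

$187,369.46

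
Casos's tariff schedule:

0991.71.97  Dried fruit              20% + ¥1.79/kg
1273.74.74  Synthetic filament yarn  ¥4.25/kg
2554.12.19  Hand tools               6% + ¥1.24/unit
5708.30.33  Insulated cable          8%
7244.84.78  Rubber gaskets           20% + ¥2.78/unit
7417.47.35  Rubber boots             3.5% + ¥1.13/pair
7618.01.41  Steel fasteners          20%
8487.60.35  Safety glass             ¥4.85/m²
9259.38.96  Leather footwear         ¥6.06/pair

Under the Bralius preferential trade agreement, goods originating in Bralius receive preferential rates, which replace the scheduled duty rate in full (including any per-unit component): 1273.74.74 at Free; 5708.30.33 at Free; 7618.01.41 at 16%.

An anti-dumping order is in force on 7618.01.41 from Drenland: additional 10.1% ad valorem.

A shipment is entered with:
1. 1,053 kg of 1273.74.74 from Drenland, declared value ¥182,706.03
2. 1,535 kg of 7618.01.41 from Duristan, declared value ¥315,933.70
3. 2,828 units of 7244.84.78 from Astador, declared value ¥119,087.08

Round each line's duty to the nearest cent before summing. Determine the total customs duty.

¥99,341.25

Line 1 (1273.74.74, Drenland, 1,053 kg, ¥182,706.03):
Base rate for 1273.74.74 is ¥4.25/kg.
1273.74.74 has an FTA preferential rate, but origin Drenland is not Bralius; base rate stands.
Duty = 1,053 × ¥4.25 = ¥4,475.25.
Line 2 (7618.01.41, Duristan, 1,535 kg, ¥315,933.70):
Base rate for 7618.01.41 is 20%.
7618.01.41 has an FTA preferential rate, but origin Duristan is not Bralius; base rate stands.
The additional-duty order on 7618.01.41 targets Drenland, not Duristan; it does not apply.
Duty = ¥315,933.70 × 20% = ¥63,186.74.
Line 3 (7244.84.78, Astador, 2,828 units, ¥119,087.08):
Base rate for 7244.84.78 is 20% + ¥2.78/unit.
Duty = ¥119,087.08 × 20% + 2,828 × ¥2.78 = ¥31,679.26.
Total = ¥4,475.25 + ¥63,186.74 + ¥31,679.26 = ¥99,341.25.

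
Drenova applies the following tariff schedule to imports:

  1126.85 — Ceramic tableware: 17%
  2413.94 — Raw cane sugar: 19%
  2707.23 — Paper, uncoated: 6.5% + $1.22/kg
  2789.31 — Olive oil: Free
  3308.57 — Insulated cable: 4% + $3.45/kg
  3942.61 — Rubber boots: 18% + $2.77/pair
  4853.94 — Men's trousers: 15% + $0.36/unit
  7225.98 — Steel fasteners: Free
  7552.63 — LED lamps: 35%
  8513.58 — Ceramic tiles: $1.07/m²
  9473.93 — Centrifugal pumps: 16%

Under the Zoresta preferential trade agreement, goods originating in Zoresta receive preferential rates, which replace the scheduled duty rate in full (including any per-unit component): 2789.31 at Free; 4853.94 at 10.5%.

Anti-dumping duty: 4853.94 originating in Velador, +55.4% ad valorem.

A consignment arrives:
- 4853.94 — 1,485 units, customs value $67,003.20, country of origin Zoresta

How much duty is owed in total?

$7,035.34

Line 1 (4853.94, Zoresta, 1,485 units, $67,003.20):
Base rate for 4853.94 is 15% + $0.36/unit.
Origin Zoresta qualifies under the Drenova–Zoresta agreement and 4853.94 is covered: preferential rate 10.5% applies instead.
The additional-duty order on 4853.94 targets Velador, not Zoresta; it does not apply.
Duty = $67,003.20 × 10.5% = $7,035.34.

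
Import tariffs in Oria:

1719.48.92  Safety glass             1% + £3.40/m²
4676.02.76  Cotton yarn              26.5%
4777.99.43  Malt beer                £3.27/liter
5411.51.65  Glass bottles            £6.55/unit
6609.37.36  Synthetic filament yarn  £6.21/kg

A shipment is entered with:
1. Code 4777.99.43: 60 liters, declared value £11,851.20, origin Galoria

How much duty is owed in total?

Line 1 (4777.99.43, Galoria, 60 liters, £11,851.20):
Base rate for 4777.99.43 is £3.27/liter.
Duty = 60 × £3.27 = £196.20.

£196.20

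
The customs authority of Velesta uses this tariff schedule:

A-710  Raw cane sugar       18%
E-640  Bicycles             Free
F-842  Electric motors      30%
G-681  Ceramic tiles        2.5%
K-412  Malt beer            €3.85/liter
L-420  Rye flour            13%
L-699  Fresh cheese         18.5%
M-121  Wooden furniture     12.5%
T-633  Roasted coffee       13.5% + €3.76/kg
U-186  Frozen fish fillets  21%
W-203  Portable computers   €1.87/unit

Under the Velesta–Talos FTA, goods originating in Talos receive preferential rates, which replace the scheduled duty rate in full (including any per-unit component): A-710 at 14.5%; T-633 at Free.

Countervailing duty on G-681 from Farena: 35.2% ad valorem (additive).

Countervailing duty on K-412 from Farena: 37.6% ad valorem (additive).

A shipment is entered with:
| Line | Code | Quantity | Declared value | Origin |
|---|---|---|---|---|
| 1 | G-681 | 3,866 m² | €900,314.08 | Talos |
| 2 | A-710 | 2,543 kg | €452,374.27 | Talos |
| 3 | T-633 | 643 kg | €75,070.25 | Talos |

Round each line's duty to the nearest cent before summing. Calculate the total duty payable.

Line 1 (G-681, Talos, 3,866 m², €900,314.08):
Base rate for G-681 is 2.5%.
Origin Talos is the FTA partner but G-681 is not on the preference list; base rate stands.
The additional-duty order on G-681 targets Farena, not Talos; it does not apply.
Duty = €900,314.08 × 2.5% = €22,507.85.
Line 2 (A-710, Talos, 2,543 kg, €452,374.27):
Base rate for A-710 is 18%.
Origin Talos qualifies under the Velesta–Talos agreement and A-710 is covered: preferential rate 14.5% applies instead.
Duty = €452,374.27 × 14.5% = €65,594.27.
Line 3 (T-633, Talos, 643 kg, €75,070.25):
Base rate for T-633 is 13.5% + €3.76/kg.
Origin Talos qualifies under the Velesta–Talos agreement and T-633 is covered: preferential rate Free applies instead.
Duty = €75,070.25 × 0% = €0.00.
Total = €22,507.85 + €65,594.27 + €0.00 = €88,102.12.

€88,102.12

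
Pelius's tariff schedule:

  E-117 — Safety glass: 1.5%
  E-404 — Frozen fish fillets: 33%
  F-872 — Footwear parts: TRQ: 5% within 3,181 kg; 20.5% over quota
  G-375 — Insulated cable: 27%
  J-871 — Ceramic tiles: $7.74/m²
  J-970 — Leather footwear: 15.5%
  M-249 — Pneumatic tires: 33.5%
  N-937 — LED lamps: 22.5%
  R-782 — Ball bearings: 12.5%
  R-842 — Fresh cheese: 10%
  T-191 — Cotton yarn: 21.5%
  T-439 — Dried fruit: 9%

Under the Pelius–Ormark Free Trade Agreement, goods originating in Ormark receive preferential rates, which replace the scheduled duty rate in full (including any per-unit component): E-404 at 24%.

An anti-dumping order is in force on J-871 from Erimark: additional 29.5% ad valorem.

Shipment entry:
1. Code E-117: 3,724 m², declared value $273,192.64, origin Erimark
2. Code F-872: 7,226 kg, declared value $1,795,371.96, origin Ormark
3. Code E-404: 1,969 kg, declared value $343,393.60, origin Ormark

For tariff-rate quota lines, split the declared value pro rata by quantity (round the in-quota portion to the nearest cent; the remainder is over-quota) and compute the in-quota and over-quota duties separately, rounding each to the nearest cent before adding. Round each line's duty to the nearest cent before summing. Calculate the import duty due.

Line 1 (E-117, Erimark, 3,724 m², $273,192.64):
Base rate for E-117 is 1.5%.
Duty = $273,192.64 × 1.5% = $4,097.89.
Line 2 (F-872, Ormark, 7,226 kg, $1,795,371.96):
Code F-872 is under a tariff-rate quota (threshold 3,181 kg). In-quota: 3,181 kg at 5%; over-quota: 4,045 kg at 20.5%.
Pro-rata value split: in-quota = $1,795,371.96 × 3,181/7,226 = $790,351.26; over-quota = $1,795,371.96 − $790,351.26 = $1,005,020.70.
In-quota duty = $790,351.26 × 5% = $39,517.56. Over-quota duty = $1,005,020.70 × 20.5% = $206,029.24.
Line duty = $39,517.56 + $206,029.24 = $245,546.80.
Line 3 (E-404, Ormark, 1,969 kg, $343,393.60):
Base rate for E-404 is 33%.
Origin Ormark qualifies under the Pelius–Ormark agreement and E-404 is covered: preferential rate 24% applies instead.
Duty = $343,393.60 × 24% = $82,414.46.
Total = $4,097.89 + $245,546.80 + $82,414.46 = $332,059.15.

$332,059.15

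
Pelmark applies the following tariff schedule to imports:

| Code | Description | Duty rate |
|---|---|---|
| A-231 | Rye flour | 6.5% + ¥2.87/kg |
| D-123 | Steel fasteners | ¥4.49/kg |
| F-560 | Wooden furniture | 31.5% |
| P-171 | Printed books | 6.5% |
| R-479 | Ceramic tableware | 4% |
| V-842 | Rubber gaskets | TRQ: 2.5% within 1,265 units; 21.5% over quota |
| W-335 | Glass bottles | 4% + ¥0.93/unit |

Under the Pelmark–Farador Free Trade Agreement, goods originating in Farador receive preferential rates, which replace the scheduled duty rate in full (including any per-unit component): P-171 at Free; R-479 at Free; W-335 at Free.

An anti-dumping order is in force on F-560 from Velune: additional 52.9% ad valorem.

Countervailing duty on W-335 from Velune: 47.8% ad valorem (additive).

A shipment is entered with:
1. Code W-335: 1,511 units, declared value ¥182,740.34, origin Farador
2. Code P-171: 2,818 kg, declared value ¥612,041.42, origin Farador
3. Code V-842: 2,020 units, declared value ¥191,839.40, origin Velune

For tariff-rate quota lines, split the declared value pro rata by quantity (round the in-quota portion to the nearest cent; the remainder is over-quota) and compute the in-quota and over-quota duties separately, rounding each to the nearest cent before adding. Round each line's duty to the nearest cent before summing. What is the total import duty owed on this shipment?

Line 1 (W-335, Farador, 1,511 units, ¥182,740.34):
Base rate for W-335 is 4% + ¥0.93/unit.
Origin Farador qualifies under the Pelmark–Farador agreement and W-335 is covered: preferential rate Free applies instead.
The additional-duty order on W-335 targets Velune, not Farador; it does not apply.
Duty = ¥182,740.34 × 0% = ¥0.00.
Line 2 (P-171, Farador, 2,818 kg, ¥612,041.42):
Base rate for P-171 is 6.5%.
Origin Farador qualifies under the Pelmark–Farador agreement and P-171 is covered: preferential rate Free applies instead.
Duty = ¥612,041.42 × 0% = ¥0.00.
Line 3 (V-842, Velune, 2,020 units, ¥191,839.40):
Code V-842 is under a tariff-rate quota (threshold 1,265 units). In-quota: 1,265 units at 2.5%; over-quota: 755 units at 21.5%.
Pro-rata value split: in-quota = ¥191,839.40 × 1,265/2,020 = ¥120,137.05; over-quota = ¥191,839.40 − ¥120,137.05 = ¥71,702.35.
In-quota duty = ¥120,137.05 × 2.5% = ¥3,003.43. Over-quota duty = ¥71,702.35 × 21.5% = ¥15,416.01.
Line duty = ¥3,003.43 + ¥15,416.01 = ¥18,419.44.
Total = ¥0.00 + ¥0.00 + ¥18,419.44 = ¥18,419.44.

¥18,419.44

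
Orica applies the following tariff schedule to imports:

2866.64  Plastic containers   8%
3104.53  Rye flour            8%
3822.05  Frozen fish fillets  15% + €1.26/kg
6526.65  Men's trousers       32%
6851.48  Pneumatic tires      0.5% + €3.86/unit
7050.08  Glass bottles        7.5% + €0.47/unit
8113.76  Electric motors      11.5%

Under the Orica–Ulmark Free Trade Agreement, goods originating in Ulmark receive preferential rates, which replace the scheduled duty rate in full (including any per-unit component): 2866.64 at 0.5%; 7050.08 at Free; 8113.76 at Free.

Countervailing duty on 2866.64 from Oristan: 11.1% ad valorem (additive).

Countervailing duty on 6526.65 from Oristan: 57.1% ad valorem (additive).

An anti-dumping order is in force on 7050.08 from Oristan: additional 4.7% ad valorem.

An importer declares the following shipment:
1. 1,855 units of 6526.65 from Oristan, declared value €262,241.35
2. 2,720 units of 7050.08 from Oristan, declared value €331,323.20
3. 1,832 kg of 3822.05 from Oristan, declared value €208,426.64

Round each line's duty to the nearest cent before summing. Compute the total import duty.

€308,929.19

Line 1 (6526.65, Oristan, 1,855 units, €262,241.35):
Base rate for 6526.65 is 32%.
Additional duty on 6526.65 from Oristan: +57.1%. Applied ad valorem rate: 32% + 57.1% = 89.1%.
Duty = €262,241.35 × 89.1% = €233,657.04.
Line 2 (7050.08, Oristan, 2,720 units, €331,323.20):
Base rate for 7050.08 is 7.5% + €0.47/unit.
7050.08 has an FTA preferential rate, but origin Oristan is not Ulmark; base rate stands.
Additional duty on 7050.08 from Oristan: +4.7%. Applied ad valorem rate: 7.5% + 4.7% = 12.2%.
Duty = €331,323.20 × 12.2% + 2,720 × €0.47 = €41,699.83.
Line 3 (3822.05, Oristan, 1,832 kg, €208,426.64):
Base rate for 3822.05 is 15% + €1.26/kg.
Duty = €208,426.64 × 15% + 1,832 × €1.26 = €33,572.32.
Total = €233,657.04 + €41,699.83 + €33,572.32 = €308,929.19.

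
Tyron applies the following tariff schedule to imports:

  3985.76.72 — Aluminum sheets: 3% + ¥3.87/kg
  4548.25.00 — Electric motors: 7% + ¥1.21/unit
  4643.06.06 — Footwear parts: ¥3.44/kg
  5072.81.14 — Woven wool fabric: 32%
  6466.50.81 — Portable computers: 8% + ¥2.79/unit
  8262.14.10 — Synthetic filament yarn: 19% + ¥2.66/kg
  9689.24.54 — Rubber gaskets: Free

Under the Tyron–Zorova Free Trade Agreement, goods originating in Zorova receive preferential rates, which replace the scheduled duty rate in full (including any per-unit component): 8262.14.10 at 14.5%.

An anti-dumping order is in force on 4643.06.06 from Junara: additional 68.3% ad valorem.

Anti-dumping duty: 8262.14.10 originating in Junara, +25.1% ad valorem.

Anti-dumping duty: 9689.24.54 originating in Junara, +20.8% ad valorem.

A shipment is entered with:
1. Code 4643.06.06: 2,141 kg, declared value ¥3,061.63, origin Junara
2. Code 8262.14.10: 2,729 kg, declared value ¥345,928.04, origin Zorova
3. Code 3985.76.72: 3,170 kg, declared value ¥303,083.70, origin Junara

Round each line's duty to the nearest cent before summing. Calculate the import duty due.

Line 1 (4643.06.06, Junara, 2,141 kg, ¥3,061.63):
Base rate for 4643.06.06 is ¥3.44/kg.
Additional duty on 4643.06.06 from Junara: +68.3% ad valorem. Applied ad valorem rate = 68.3%.
Duty = ¥3,061.63 × 68.3% + 2,141 × ¥3.44 = ¥9,456.13.
Line 2 (8262.14.10, Zorova, 2,729 kg, ¥345,928.04):
Base rate for 8262.14.10 is 19% + ¥2.66/kg.
Origin Zorova qualifies under the Tyron–Zorova agreement and 8262.14.10 is covered: preferential rate 14.5% applies instead.
The additional-duty order on 8262.14.10 targets Junara, not Zorova; it does not apply.
Duty = ¥345,928.04 × 14.5% = ¥50,159.57.
Line 3 (3985.76.72, Junara, 3,170 kg, ¥303,083.70):
Base rate for 3985.76.72 is 3% + ¥3.87/kg.
Duty = ¥303,083.70 × 3% + 3,170 × ¥3.87 = ¥21,360.41.
Total = ¥9,456.13 + ¥50,159.57 + ¥21,360.41 = ¥80,976.11.

¥80,976.11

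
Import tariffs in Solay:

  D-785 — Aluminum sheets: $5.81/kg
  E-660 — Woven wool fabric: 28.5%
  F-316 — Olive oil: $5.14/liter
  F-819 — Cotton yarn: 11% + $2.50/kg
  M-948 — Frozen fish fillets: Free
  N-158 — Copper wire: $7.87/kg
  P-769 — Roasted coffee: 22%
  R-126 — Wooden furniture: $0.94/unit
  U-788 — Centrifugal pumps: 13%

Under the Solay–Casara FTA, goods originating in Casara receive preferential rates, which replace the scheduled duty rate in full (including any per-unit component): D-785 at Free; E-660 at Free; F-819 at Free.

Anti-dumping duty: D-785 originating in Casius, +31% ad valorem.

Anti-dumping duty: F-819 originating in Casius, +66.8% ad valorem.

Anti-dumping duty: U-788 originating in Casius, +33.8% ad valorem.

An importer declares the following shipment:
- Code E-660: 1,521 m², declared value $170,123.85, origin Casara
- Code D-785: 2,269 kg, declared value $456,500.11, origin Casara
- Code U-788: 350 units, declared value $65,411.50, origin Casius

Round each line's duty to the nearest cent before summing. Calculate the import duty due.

Line 1 (E-660, Casara, 1,521 m², $170,123.85):
Base rate for E-660 is 28.5%.
Origin Casara qualifies under the Solay–Casara agreement and E-660 is covered: preferential rate Free applies instead.
Duty = $170,123.85 × 0% = $0.00.
Line 2 (D-785, Casara, 2,269 kg, $456,500.11):
Base rate for D-785 is $5.81/kg.
Origin Casara qualifies under the Solay–Casara agreement and D-785 is covered: preferential rate Free applies instead.
The additional-duty order on D-785 targets Casius, not Casara; it does not apply.
Duty = $456,500.11 × 0% = $0.00.
Line 3 (U-788, Casius, 350 units, $65,411.50):
Base rate for U-788 is 13%.
Additional duty on U-788 from Casius: +33.8%. Applied ad valorem rate: 13% + 33.8% = 46.8%.
Duty = $65,411.50 × 46.8% = $30,612.58.
Total = $0.00 + $0.00 + $30,612.58 = $30,612.58.

$30,612.58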